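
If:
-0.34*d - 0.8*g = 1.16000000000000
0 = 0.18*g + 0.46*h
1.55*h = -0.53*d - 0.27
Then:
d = -1.46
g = -0.83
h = 0.32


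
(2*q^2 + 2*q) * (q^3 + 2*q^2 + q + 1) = 2*q^5 + 6*q^4 + 6*q^3 + 4*q^2 + 2*q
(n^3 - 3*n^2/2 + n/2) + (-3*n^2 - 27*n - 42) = n^3 - 9*n^2/2 - 53*n/2 - 42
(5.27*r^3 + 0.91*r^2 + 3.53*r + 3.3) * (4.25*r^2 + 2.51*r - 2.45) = 22.3975*r^5 + 17.0952*r^4 + 4.3751*r^3 + 20.6558*r^2 - 0.365500000000001*r - 8.085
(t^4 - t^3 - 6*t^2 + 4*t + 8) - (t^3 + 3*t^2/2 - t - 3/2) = t^4 - 2*t^3 - 15*t^2/2 + 5*t + 19/2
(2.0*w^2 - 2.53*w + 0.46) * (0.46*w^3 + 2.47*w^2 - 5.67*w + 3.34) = 0.92*w^5 + 3.7762*w^4 - 17.3775*w^3 + 22.1613*w^2 - 11.0584*w + 1.5364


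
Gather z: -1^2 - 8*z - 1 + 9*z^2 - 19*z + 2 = 9*z^2 - 27*z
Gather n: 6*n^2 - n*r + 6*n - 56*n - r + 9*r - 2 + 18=6*n^2 + n*(-r - 50) + 8*r + 16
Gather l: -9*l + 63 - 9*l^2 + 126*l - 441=-9*l^2 + 117*l - 378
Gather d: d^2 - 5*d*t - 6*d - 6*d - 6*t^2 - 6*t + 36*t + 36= d^2 + d*(-5*t - 12) - 6*t^2 + 30*t + 36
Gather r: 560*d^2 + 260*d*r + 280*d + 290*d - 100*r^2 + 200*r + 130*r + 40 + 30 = 560*d^2 + 570*d - 100*r^2 + r*(260*d + 330) + 70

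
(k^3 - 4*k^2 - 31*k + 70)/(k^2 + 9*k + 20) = (k^2 - 9*k + 14)/(k + 4)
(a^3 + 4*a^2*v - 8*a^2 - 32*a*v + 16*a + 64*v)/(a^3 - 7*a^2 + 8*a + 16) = (a + 4*v)/(a + 1)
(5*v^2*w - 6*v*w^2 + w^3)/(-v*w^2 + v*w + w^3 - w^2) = (-5*v + w)/(w - 1)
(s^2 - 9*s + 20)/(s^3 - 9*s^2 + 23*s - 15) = (s - 4)/(s^2 - 4*s + 3)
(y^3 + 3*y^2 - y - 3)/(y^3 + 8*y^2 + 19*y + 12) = (y - 1)/(y + 4)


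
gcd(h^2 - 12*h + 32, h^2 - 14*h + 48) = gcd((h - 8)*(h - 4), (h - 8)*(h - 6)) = h - 8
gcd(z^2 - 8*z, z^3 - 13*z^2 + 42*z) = z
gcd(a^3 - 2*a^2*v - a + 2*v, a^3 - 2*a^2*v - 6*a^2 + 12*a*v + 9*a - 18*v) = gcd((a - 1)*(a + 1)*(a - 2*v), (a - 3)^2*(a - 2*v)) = -a + 2*v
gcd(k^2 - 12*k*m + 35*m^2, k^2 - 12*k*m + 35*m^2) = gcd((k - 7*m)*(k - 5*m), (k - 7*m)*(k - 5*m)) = k^2 - 12*k*m + 35*m^2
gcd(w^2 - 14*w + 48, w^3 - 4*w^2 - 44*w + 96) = w - 8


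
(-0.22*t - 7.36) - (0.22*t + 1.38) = -0.44*t - 8.74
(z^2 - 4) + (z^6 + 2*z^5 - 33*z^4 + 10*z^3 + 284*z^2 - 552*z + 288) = z^6 + 2*z^5 - 33*z^4 + 10*z^3 + 285*z^2 - 552*z + 284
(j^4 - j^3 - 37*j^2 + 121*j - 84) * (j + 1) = j^5 - 38*j^3 + 84*j^2 + 37*j - 84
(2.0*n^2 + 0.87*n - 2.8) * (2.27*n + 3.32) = 4.54*n^3 + 8.6149*n^2 - 3.4676*n - 9.296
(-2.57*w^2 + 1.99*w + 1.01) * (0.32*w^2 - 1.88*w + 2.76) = -0.8224*w^4 + 5.4684*w^3 - 10.5112*w^2 + 3.5936*w + 2.7876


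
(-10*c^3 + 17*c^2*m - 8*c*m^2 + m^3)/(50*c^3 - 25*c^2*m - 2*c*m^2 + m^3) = (-c + m)/(5*c + m)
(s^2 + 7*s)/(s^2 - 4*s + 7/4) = 4*s*(s + 7)/(4*s^2 - 16*s + 7)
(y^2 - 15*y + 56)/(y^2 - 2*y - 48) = (y - 7)/(y + 6)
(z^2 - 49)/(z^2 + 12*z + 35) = (z - 7)/(z + 5)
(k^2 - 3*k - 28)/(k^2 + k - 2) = (k^2 - 3*k - 28)/(k^2 + k - 2)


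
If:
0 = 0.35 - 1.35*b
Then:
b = 0.26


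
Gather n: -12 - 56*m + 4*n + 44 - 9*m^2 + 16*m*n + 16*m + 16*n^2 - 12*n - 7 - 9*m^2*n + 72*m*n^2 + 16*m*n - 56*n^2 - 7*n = -9*m^2 - 40*m + n^2*(72*m - 40) + n*(-9*m^2 + 32*m - 15) + 25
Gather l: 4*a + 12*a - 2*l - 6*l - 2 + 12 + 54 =16*a - 8*l + 64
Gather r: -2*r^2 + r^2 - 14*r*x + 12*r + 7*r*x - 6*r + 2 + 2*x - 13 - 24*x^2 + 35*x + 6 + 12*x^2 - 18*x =-r^2 + r*(6 - 7*x) - 12*x^2 + 19*x - 5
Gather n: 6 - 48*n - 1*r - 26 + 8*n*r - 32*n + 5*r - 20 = n*(8*r - 80) + 4*r - 40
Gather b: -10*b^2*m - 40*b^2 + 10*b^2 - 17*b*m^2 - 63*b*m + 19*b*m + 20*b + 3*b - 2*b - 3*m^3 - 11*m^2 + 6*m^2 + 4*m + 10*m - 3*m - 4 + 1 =b^2*(-10*m - 30) + b*(-17*m^2 - 44*m + 21) - 3*m^3 - 5*m^2 + 11*m - 3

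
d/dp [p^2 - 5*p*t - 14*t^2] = 2*p - 5*t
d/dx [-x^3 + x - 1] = 1 - 3*x^2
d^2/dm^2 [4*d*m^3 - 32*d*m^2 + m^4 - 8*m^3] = 24*d*m - 64*d + 12*m^2 - 48*m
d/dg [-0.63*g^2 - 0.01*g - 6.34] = -1.26*g - 0.01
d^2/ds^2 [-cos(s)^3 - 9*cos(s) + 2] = 9*cos(s)^3 + 3*cos(s)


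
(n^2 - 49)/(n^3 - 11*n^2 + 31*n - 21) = (n + 7)/(n^2 - 4*n + 3)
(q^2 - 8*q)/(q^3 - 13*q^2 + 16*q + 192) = q/(q^2 - 5*q - 24)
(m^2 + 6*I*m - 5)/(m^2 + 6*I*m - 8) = (m^2 + 6*I*m - 5)/(m^2 + 6*I*m - 8)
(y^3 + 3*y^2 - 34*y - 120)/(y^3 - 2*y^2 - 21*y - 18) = (y^2 + 9*y + 20)/(y^2 + 4*y + 3)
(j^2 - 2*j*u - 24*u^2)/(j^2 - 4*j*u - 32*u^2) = (-j + 6*u)/(-j + 8*u)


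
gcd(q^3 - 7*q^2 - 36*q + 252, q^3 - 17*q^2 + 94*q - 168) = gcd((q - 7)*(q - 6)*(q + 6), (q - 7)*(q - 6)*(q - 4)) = q^2 - 13*q + 42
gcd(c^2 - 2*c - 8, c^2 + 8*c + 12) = c + 2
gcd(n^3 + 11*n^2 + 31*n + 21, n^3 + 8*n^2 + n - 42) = n^2 + 10*n + 21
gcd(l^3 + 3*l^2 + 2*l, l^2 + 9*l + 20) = 1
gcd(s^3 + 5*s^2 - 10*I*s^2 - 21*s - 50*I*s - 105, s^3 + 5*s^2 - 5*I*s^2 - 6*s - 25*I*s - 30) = s^2 + s*(5 - 3*I) - 15*I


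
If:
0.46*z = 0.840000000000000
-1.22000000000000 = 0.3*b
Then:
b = -4.07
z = 1.83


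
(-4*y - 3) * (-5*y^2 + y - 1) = 20*y^3 + 11*y^2 + y + 3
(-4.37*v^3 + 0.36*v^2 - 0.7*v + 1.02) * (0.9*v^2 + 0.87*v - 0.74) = -3.933*v^5 - 3.4779*v^4 + 2.917*v^3 + 0.0426000000000001*v^2 + 1.4054*v - 0.7548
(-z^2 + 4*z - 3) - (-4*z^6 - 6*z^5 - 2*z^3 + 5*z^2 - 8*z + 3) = 4*z^6 + 6*z^5 + 2*z^3 - 6*z^2 + 12*z - 6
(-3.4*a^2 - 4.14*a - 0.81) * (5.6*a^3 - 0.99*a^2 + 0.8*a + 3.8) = -19.04*a^5 - 19.818*a^4 - 3.1574*a^3 - 15.4301*a^2 - 16.38*a - 3.078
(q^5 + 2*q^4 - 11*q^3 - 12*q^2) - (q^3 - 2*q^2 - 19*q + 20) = q^5 + 2*q^4 - 12*q^3 - 10*q^2 + 19*q - 20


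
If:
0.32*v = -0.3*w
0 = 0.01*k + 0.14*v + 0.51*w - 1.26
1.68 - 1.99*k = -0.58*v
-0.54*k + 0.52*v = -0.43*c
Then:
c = 3.69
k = -0.07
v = -3.12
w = 3.33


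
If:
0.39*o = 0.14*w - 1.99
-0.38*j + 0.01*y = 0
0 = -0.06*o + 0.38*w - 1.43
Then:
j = 0.0263157894736842*y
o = -3.98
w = 3.14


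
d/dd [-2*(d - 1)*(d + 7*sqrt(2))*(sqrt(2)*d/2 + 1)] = -3*sqrt(2)*d^2 - 32*d + 2*sqrt(2)*d - 14*sqrt(2) + 16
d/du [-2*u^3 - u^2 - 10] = 2*u*(-3*u - 1)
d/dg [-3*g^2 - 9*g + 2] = -6*g - 9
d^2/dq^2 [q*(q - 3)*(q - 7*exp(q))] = -7*q^2*exp(q) - 7*q*exp(q) + 6*q + 28*exp(q) - 6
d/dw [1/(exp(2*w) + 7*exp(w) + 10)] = (-2*exp(w) - 7)*exp(w)/(exp(2*w) + 7*exp(w) + 10)^2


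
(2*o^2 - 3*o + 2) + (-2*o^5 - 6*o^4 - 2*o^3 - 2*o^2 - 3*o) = -2*o^5 - 6*o^4 - 2*o^3 - 6*o + 2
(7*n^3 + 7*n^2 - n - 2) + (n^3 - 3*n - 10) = 8*n^3 + 7*n^2 - 4*n - 12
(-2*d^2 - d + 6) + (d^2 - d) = -d^2 - 2*d + 6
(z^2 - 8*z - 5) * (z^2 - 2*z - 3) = z^4 - 10*z^3 + 8*z^2 + 34*z + 15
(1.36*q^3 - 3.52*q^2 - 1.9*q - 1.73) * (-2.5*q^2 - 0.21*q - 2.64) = -3.4*q^5 + 8.5144*q^4 + 1.8988*q^3 + 14.0168*q^2 + 5.3793*q + 4.5672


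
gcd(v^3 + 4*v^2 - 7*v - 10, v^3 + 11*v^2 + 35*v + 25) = v^2 + 6*v + 5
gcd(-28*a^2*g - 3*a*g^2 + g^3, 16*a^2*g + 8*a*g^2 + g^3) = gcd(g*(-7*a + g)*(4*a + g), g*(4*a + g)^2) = 4*a*g + g^2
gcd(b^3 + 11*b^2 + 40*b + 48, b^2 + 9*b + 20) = b + 4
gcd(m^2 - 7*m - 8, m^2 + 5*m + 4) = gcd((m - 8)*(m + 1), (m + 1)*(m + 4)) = m + 1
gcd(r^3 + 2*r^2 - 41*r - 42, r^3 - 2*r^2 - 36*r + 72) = r - 6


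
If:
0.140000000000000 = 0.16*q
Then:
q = 0.88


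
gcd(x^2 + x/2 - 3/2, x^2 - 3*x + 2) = x - 1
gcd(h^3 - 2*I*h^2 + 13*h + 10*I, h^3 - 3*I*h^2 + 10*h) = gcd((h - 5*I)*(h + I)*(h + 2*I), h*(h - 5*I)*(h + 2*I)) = h^2 - 3*I*h + 10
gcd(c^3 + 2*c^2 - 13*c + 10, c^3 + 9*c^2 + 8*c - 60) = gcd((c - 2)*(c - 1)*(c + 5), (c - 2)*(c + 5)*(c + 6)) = c^2 + 3*c - 10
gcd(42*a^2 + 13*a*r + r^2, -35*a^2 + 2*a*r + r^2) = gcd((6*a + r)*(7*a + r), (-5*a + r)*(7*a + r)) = 7*a + r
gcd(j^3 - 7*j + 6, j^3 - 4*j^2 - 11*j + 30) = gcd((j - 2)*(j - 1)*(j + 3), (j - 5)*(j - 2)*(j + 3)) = j^2 + j - 6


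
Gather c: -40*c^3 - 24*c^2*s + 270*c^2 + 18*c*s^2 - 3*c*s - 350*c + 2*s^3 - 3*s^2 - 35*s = -40*c^3 + c^2*(270 - 24*s) + c*(18*s^2 - 3*s - 350) + 2*s^3 - 3*s^2 - 35*s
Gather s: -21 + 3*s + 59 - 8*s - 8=30 - 5*s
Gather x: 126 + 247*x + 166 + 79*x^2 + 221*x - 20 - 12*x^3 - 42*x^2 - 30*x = -12*x^3 + 37*x^2 + 438*x + 272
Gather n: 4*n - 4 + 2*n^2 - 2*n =2*n^2 + 2*n - 4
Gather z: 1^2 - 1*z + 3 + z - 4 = 0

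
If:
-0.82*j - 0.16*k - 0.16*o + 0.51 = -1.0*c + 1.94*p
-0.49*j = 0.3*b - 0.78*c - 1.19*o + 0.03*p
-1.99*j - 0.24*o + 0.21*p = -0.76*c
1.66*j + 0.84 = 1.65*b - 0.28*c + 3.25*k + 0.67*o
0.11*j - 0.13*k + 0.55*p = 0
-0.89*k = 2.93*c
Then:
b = -0.69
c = -0.18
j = -0.04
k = 0.59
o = -0.07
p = 0.15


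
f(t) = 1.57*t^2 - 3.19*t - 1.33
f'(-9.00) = -31.45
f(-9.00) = 154.55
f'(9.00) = 25.07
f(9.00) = 97.13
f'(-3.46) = -14.05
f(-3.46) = 28.50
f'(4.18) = 9.94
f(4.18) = 12.77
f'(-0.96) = -6.20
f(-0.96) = 3.18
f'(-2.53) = -11.13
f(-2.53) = 16.79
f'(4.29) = 10.28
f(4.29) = 13.88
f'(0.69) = -1.02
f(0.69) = -2.78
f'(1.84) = 2.59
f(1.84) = -1.88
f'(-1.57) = -8.12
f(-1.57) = 7.55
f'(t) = 3.14*t - 3.19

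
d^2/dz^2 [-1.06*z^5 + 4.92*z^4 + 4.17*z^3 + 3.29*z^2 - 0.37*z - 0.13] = -21.2*z^3 + 59.04*z^2 + 25.02*z + 6.58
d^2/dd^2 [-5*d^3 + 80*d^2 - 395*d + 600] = 160 - 30*d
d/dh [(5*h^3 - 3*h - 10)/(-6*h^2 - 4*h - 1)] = (-30*h^4 - 40*h^3 - 33*h^2 - 120*h - 37)/(36*h^4 + 48*h^3 + 28*h^2 + 8*h + 1)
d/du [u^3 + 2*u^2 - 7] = u*(3*u + 4)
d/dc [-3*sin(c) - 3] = -3*cos(c)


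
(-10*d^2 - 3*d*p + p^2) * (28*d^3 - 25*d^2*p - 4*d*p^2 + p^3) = -280*d^5 + 166*d^4*p + 143*d^3*p^2 - 23*d^2*p^3 - 7*d*p^4 + p^5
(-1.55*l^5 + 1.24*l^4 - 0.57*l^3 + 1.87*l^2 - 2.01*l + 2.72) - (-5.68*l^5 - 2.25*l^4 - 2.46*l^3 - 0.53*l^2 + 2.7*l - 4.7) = 4.13*l^5 + 3.49*l^4 + 1.89*l^3 + 2.4*l^2 - 4.71*l + 7.42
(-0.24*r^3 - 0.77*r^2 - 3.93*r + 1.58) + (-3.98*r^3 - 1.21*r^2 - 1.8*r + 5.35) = -4.22*r^3 - 1.98*r^2 - 5.73*r + 6.93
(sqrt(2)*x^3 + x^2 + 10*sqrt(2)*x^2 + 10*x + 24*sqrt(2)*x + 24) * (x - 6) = sqrt(2)*x^4 + x^3 + 4*sqrt(2)*x^3 - 36*sqrt(2)*x^2 + 4*x^2 - 144*sqrt(2)*x - 36*x - 144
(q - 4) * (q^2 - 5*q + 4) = q^3 - 9*q^2 + 24*q - 16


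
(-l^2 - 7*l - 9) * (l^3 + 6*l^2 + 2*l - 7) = -l^5 - 13*l^4 - 53*l^3 - 61*l^2 + 31*l + 63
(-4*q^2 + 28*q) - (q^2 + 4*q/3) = -5*q^2 + 80*q/3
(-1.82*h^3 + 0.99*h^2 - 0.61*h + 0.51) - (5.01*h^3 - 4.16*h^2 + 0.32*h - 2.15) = -6.83*h^3 + 5.15*h^2 - 0.93*h + 2.66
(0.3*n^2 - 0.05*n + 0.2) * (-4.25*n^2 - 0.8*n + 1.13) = -1.275*n^4 - 0.0275*n^3 - 0.471*n^2 - 0.2165*n + 0.226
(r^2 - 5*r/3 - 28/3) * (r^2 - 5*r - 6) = r^4 - 20*r^3/3 - 7*r^2 + 170*r/3 + 56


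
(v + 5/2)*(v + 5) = v^2 + 15*v/2 + 25/2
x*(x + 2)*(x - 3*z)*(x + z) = x^4 - 2*x^3*z + 2*x^3 - 3*x^2*z^2 - 4*x^2*z - 6*x*z^2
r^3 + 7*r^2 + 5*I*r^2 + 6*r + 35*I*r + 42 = (r + 7)*(r - I)*(r + 6*I)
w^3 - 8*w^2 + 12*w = w*(w - 6)*(w - 2)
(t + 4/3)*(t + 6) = t^2 + 22*t/3 + 8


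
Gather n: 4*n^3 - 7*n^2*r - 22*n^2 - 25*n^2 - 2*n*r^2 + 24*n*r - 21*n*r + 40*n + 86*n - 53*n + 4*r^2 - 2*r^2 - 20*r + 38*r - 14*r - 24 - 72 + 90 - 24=4*n^3 + n^2*(-7*r - 47) + n*(-2*r^2 + 3*r + 73) + 2*r^2 + 4*r - 30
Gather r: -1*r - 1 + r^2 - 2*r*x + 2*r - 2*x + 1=r^2 + r*(1 - 2*x) - 2*x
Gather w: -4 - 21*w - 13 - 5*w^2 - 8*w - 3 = -5*w^2 - 29*w - 20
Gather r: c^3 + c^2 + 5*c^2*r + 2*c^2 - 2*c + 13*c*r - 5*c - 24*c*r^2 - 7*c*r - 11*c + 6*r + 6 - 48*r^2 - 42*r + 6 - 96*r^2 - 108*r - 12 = c^3 + 3*c^2 - 18*c + r^2*(-24*c - 144) + r*(5*c^2 + 6*c - 144)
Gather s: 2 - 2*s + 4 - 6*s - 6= -8*s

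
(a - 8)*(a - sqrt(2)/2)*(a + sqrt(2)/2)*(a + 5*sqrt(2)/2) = a^4 - 8*a^3 + 5*sqrt(2)*a^3/2 - 20*sqrt(2)*a^2 - a^2/2 - 5*sqrt(2)*a/4 + 4*a + 10*sqrt(2)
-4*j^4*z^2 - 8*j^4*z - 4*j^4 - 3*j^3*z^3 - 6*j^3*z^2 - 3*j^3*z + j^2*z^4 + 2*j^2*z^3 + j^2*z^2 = (-4*j + z)*(j + z)*(j*z + j)^2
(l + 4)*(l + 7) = l^2 + 11*l + 28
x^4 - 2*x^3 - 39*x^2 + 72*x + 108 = (x - 6)*(x - 3)*(x + 1)*(x + 6)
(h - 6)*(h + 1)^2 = h^3 - 4*h^2 - 11*h - 6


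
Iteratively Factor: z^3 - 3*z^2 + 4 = (z + 1)*(z^2 - 4*z + 4) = (z - 2)*(z + 1)*(z - 2)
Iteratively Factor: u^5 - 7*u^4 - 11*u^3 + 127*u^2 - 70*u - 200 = (u + 1)*(u^4 - 8*u^3 - 3*u^2 + 130*u - 200) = (u - 5)*(u + 1)*(u^3 - 3*u^2 - 18*u + 40) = (u - 5)*(u + 1)*(u + 4)*(u^2 - 7*u + 10) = (u - 5)^2*(u + 1)*(u + 4)*(u - 2)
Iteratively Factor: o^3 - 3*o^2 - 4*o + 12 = (o + 2)*(o^2 - 5*o + 6) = (o - 2)*(o + 2)*(o - 3)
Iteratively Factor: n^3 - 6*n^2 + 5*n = (n)*(n^2 - 6*n + 5) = n*(n - 1)*(n - 5)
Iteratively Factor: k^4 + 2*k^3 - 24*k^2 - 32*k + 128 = (k - 2)*(k^3 + 4*k^2 - 16*k - 64) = (k - 2)*(k + 4)*(k^2 - 16) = (k - 4)*(k - 2)*(k + 4)*(k + 4)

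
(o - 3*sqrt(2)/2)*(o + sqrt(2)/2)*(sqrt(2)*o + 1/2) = sqrt(2)*o^3 - 3*o^2/2 - 2*sqrt(2)*o - 3/4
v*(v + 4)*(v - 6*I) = v^3 + 4*v^2 - 6*I*v^2 - 24*I*v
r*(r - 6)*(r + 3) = r^3 - 3*r^2 - 18*r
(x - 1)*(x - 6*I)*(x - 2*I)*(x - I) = x^4 - x^3 - 9*I*x^3 - 20*x^2 + 9*I*x^2 + 20*x + 12*I*x - 12*I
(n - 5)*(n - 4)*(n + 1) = n^3 - 8*n^2 + 11*n + 20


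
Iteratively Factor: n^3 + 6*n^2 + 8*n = (n)*(n^2 + 6*n + 8) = n*(n + 2)*(n + 4)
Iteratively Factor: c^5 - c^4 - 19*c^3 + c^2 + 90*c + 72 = (c - 3)*(c^4 + 2*c^3 - 13*c^2 - 38*c - 24) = (c - 3)*(c + 3)*(c^3 - c^2 - 10*c - 8) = (c - 3)*(c + 1)*(c + 3)*(c^2 - 2*c - 8) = (c - 3)*(c + 1)*(c + 2)*(c + 3)*(c - 4)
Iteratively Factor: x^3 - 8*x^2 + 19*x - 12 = (x - 4)*(x^2 - 4*x + 3) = (x - 4)*(x - 3)*(x - 1)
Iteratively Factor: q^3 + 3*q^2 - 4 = (q + 2)*(q^2 + q - 2) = (q + 2)^2*(q - 1)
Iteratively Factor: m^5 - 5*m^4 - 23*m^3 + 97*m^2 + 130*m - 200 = (m - 1)*(m^4 - 4*m^3 - 27*m^2 + 70*m + 200) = (m - 1)*(m + 2)*(m^3 - 6*m^2 - 15*m + 100) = (m - 5)*(m - 1)*(m + 2)*(m^2 - m - 20) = (m - 5)*(m - 1)*(m + 2)*(m + 4)*(m - 5)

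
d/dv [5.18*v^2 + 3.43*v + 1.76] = 10.36*v + 3.43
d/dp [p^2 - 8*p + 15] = 2*p - 8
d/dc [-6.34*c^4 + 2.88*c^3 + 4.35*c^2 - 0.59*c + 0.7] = -25.36*c^3 + 8.64*c^2 + 8.7*c - 0.59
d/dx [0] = 0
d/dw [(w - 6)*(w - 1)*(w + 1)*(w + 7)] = 4*w^3 + 3*w^2 - 86*w - 1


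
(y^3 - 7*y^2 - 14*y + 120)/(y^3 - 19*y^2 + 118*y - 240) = (y + 4)/(y - 8)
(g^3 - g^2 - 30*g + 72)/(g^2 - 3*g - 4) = (g^2 + 3*g - 18)/(g + 1)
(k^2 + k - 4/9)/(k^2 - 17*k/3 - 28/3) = (k - 1/3)/(k - 7)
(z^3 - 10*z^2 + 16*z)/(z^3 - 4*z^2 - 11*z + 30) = z*(z - 8)/(z^2 - 2*z - 15)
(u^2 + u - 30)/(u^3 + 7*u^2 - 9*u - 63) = (u^2 + u - 30)/(u^3 + 7*u^2 - 9*u - 63)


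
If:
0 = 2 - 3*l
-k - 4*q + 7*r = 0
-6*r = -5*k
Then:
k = 6*r/5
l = 2/3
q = 29*r/20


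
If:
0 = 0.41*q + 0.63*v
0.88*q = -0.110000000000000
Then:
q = -0.12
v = 0.08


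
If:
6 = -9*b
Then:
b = -2/3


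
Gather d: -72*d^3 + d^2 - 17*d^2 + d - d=-72*d^3 - 16*d^2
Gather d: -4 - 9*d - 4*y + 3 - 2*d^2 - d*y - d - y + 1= -2*d^2 + d*(-y - 10) - 5*y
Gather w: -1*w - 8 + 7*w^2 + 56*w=7*w^2 + 55*w - 8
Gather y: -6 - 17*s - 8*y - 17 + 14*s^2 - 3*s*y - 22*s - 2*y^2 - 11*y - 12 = 14*s^2 - 39*s - 2*y^2 + y*(-3*s - 19) - 35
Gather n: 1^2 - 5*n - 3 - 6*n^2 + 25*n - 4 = -6*n^2 + 20*n - 6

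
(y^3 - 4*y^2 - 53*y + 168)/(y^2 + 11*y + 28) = (y^2 - 11*y + 24)/(y + 4)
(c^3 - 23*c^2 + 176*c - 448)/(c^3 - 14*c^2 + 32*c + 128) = (c - 7)/(c + 2)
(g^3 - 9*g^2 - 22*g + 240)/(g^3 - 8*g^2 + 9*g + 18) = (g^2 - 3*g - 40)/(g^2 - 2*g - 3)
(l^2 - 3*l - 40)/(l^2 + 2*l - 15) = (l - 8)/(l - 3)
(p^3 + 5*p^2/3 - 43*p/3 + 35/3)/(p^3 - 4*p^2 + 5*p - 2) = (3*p^2 + 8*p - 35)/(3*(p^2 - 3*p + 2))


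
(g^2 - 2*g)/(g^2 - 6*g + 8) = g/(g - 4)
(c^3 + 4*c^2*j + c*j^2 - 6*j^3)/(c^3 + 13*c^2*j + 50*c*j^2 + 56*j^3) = (c^2 + 2*c*j - 3*j^2)/(c^2 + 11*c*j + 28*j^2)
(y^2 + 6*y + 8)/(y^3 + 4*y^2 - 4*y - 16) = 1/(y - 2)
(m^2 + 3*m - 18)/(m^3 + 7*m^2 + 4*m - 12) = (m - 3)/(m^2 + m - 2)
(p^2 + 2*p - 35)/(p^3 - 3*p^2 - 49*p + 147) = (p - 5)/(p^2 - 10*p + 21)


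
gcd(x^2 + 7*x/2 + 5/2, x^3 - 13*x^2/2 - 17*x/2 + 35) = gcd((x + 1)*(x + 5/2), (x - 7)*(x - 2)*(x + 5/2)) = x + 5/2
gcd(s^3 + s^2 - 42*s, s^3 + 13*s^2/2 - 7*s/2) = s^2 + 7*s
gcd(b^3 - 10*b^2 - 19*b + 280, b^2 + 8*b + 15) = b + 5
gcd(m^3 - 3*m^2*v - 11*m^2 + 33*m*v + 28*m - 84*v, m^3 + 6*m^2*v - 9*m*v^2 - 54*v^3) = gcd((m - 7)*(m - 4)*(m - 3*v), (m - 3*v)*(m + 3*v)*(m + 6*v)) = -m + 3*v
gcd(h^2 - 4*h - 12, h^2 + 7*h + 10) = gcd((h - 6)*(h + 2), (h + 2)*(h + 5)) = h + 2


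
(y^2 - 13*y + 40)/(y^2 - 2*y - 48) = (y - 5)/(y + 6)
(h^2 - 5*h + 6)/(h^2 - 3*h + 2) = (h - 3)/(h - 1)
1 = 1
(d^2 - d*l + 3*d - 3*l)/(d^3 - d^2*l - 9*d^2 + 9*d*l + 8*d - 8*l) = (d + 3)/(d^2 - 9*d + 8)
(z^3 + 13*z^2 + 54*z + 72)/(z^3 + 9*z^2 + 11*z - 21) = (z^2 + 10*z + 24)/(z^2 + 6*z - 7)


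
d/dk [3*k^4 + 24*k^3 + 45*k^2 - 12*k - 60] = 12*k^3 + 72*k^2 + 90*k - 12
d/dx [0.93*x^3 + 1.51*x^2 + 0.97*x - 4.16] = 2.79*x^2 + 3.02*x + 0.97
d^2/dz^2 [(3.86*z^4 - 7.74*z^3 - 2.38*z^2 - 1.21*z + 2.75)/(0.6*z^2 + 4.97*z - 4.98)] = (2.7792*z^6 + 69.06312*z^5 + 502.870764*z^4 - 1943.898108*z^3 + 2261.443752*z^2 - 1124.220456*z - 25.657406)/(0.216*z^6 + 5.3676*z^5 + 39.08322*z^4 + 33.661313*z^3 - 324.390726*z^2 + 369.773964*z - 123.505992)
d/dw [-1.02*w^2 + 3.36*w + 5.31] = 3.36 - 2.04*w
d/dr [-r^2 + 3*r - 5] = 3 - 2*r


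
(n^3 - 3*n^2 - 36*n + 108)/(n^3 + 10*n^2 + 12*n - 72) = (n^2 - 9*n + 18)/(n^2 + 4*n - 12)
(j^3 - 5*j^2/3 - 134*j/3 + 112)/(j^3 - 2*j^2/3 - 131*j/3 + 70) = (3*j - 8)/(3*j - 5)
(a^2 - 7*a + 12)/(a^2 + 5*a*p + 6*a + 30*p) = (a^2 - 7*a + 12)/(a^2 + 5*a*p + 6*a + 30*p)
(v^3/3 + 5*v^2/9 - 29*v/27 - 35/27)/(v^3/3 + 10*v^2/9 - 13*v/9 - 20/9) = (v + 7/3)/(v + 4)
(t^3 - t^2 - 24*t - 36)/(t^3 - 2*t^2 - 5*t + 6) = (t^2 - 3*t - 18)/(t^2 - 4*t + 3)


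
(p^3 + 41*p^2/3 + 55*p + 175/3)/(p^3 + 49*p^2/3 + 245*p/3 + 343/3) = (3*p^2 + 20*p + 25)/(3*p^2 + 28*p + 49)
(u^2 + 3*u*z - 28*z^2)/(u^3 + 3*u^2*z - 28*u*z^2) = 1/u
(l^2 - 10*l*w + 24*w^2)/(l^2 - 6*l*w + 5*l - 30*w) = (l - 4*w)/(l + 5)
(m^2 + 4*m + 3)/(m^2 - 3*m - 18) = (m + 1)/(m - 6)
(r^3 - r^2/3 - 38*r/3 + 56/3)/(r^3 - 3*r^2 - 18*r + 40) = (r - 7/3)/(r - 5)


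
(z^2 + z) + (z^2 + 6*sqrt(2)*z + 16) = 2*z^2 + z + 6*sqrt(2)*z + 16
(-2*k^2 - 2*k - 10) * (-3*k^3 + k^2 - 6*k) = 6*k^5 + 4*k^4 + 40*k^3 + 2*k^2 + 60*k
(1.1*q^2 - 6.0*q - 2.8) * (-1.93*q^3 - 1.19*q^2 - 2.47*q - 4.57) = -2.123*q^5 + 10.271*q^4 + 9.827*q^3 + 13.125*q^2 + 34.336*q + 12.796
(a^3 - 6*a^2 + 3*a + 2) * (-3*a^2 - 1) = -3*a^5 + 18*a^4 - 10*a^3 - 3*a - 2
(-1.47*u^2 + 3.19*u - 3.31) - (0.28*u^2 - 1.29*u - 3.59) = -1.75*u^2 + 4.48*u + 0.28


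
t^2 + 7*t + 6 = (t + 1)*(t + 6)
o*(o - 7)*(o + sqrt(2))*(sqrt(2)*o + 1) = sqrt(2)*o^4 - 7*sqrt(2)*o^3 + 3*o^3 - 21*o^2 + sqrt(2)*o^2 - 7*sqrt(2)*o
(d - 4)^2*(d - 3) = d^3 - 11*d^2 + 40*d - 48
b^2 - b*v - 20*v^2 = (b - 5*v)*(b + 4*v)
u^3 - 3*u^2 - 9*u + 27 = (u - 3)^2*(u + 3)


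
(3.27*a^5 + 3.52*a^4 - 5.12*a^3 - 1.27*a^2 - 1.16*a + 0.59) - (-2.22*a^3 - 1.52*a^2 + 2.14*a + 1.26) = 3.27*a^5 + 3.52*a^4 - 2.9*a^3 + 0.25*a^2 - 3.3*a - 0.67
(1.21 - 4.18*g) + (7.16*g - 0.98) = 2.98*g + 0.23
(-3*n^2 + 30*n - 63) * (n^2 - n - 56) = -3*n^4 + 33*n^3 + 75*n^2 - 1617*n + 3528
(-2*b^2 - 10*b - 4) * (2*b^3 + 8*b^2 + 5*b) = -4*b^5 - 36*b^4 - 98*b^3 - 82*b^2 - 20*b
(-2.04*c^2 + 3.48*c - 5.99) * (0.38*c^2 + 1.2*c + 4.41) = -0.7752*c^4 - 1.1256*c^3 - 7.0966*c^2 + 8.1588*c - 26.4159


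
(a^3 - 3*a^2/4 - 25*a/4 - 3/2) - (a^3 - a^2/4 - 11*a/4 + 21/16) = -a^2/2 - 7*a/2 - 45/16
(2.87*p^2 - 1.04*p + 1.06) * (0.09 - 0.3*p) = -0.861*p^3 + 0.5703*p^2 - 0.4116*p + 0.0954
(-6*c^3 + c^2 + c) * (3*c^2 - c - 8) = -18*c^5 + 9*c^4 + 50*c^3 - 9*c^2 - 8*c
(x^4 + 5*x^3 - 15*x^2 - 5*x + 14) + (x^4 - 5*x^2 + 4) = 2*x^4 + 5*x^3 - 20*x^2 - 5*x + 18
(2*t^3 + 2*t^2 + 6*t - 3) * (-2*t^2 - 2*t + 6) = -4*t^5 - 8*t^4 - 4*t^3 + 6*t^2 + 42*t - 18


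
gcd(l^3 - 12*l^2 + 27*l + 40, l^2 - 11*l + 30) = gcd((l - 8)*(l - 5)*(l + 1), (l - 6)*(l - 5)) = l - 5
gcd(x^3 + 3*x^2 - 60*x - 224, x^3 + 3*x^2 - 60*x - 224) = x^3 + 3*x^2 - 60*x - 224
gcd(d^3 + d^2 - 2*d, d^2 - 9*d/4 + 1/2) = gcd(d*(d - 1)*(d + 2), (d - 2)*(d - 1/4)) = 1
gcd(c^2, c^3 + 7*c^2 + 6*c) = c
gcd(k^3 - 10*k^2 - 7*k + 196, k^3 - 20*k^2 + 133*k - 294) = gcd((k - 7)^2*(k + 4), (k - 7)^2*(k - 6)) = k^2 - 14*k + 49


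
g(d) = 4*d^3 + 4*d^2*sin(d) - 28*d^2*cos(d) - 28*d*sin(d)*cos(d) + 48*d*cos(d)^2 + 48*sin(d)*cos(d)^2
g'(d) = 28*d^2*sin(d) + 4*d^2*cos(d) + 12*d^2 + 28*d*sin(d)^2 - 96*d*sin(d)*cos(d) + 8*d*sin(d) - 28*d*cos(d)^2 - 56*d*cos(d) - 96*sin(d)^2*cos(d) - 28*sin(d)*cos(d) + 48*cos(d)^3 + 48*cos(d)^2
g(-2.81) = -0.32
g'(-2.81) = -0.18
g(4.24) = 455.09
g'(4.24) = -254.06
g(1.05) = 3.19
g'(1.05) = -38.66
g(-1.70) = -16.75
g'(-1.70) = -61.72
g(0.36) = 23.60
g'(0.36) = 27.50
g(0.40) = 24.51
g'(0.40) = 18.07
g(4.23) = 457.63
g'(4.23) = -252.85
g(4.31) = 437.04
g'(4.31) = -261.19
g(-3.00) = 0.36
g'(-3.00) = -6.79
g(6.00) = 154.13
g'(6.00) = 52.41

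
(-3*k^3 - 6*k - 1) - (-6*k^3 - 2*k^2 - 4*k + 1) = 3*k^3 + 2*k^2 - 2*k - 2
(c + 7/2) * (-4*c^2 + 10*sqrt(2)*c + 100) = -4*c^3 - 14*c^2 + 10*sqrt(2)*c^2 + 35*sqrt(2)*c + 100*c + 350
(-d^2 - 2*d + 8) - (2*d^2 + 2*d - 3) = -3*d^2 - 4*d + 11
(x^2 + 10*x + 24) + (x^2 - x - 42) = 2*x^2 + 9*x - 18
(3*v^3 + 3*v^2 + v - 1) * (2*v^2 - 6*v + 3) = 6*v^5 - 12*v^4 - 7*v^3 + v^2 + 9*v - 3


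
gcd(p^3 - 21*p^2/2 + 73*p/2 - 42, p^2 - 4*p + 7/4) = p - 7/2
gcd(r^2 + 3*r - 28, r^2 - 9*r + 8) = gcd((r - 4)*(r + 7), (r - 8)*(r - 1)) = 1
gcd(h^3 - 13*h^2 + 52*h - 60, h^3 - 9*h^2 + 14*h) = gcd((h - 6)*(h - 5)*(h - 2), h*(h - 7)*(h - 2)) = h - 2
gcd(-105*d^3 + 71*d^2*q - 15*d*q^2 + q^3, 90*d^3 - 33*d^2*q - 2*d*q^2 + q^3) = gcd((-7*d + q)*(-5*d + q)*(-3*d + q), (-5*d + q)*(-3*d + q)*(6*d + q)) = 15*d^2 - 8*d*q + q^2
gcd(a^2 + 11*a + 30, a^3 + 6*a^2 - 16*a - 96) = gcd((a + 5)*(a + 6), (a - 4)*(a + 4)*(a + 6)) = a + 6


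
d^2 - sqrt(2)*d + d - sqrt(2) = (d + 1)*(d - sqrt(2))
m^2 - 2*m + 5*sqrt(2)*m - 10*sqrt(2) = (m - 2)*(m + 5*sqrt(2))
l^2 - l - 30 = (l - 6)*(l + 5)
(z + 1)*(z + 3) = z^2 + 4*z + 3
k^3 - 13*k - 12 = (k - 4)*(k + 1)*(k + 3)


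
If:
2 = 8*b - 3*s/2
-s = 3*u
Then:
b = 1/4 - 9*u/16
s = -3*u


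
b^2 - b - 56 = (b - 8)*(b + 7)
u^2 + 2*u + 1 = (u + 1)^2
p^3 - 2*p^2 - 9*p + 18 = (p - 3)*(p - 2)*(p + 3)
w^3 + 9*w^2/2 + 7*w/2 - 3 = (w - 1/2)*(w + 2)*(w + 3)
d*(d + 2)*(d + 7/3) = d^3 + 13*d^2/3 + 14*d/3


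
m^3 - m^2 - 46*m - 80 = (m - 8)*(m + 2)*(m + 5)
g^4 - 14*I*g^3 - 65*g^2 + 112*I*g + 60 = (g - 6*I)*(g - 5*I)*(g - 2*I)*(g - I)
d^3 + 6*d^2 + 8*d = d*(d + 2)*(d + 4)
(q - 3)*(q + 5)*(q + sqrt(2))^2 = q^4 + 2*q^3 + 2*sqrt(2)*q^3 - 13*q^2 + 4*sqrt(2)*q^2 - 30*sqrt(2)*q + 4*q - 30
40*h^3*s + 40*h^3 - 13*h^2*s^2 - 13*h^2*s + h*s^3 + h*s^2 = (-8*h + s)*(-5*h + s)*(h*s + h)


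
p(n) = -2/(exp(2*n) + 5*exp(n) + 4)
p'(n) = -2*(-2*exp(2*n) - 5*exp(n))/(exp(2*n) + 5*exp(n) + 4)^2 = (4*exp(n) + 10)*exp(n)/(exp(2*n) + 5*exp(n) + 4)^2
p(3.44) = -0.00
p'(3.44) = 0.00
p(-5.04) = -0.50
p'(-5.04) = 0.00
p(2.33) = -0.01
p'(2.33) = 0.02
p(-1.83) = -0.41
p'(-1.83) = 0.07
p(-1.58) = -0.39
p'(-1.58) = 0.09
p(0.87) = -0.09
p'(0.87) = 0.10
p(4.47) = -0.00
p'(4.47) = 0.00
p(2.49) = -0.01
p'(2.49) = 0.02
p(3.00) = 0.00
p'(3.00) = 0.01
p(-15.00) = -0.50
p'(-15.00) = 0.00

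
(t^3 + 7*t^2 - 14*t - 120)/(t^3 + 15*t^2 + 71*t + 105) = (t^2 + 2*t - 24)/(t^2 + 10*t + 21)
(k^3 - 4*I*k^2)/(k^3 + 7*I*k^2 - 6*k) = k*(k - 4*I)/(k^2 + 7*I*k - 6)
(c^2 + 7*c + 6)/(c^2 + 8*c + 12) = (c + 1)/(c + 2)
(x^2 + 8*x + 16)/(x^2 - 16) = (x + 4)/(x - 4)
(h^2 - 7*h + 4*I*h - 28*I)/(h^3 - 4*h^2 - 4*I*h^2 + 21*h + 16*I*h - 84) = (h^2 + h*(-7 + 4*I) - 28*I)/(h^3 - 4*h^2*(1 + I) + h*(21 + 16*I) - 84)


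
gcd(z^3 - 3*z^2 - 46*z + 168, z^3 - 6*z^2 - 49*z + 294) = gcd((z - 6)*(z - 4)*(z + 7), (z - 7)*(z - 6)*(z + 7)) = z^2 + z - 42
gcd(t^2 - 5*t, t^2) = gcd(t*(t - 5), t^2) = t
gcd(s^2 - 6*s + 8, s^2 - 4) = s - 2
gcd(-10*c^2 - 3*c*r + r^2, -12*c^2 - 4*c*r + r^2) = 2*c + r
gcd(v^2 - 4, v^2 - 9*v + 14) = v - 2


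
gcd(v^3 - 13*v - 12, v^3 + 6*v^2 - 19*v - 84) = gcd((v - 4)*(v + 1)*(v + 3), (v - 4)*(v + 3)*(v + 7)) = v^2 - v - 12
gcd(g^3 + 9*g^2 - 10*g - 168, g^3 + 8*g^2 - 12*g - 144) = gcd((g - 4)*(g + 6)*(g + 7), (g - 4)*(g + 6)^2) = g^2 + 2*g - 24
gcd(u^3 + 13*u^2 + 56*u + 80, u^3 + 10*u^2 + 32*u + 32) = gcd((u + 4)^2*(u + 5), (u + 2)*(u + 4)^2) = u^2 + 8*u + 16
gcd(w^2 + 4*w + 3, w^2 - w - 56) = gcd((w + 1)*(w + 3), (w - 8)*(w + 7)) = 1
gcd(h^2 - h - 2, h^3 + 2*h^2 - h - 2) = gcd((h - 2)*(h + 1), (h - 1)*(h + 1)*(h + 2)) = h + 1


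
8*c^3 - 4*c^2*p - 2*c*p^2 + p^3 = (-2*c + p)^2*(2*c + p)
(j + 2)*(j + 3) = j^2 + 5*j + 6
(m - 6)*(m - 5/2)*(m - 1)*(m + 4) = m^4 - 11*m^3/2 - 29*m^2/2 + 79*m - 60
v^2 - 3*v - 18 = (v - 6)*(v + 3)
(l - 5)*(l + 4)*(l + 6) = l^3 + 5*l^2 - 26*l - 120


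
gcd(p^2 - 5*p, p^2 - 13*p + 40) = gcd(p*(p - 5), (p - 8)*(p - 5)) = p - 5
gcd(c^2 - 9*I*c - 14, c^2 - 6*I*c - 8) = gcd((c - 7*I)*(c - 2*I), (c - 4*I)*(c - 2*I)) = c - 2*I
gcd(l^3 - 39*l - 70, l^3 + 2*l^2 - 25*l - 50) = l^2 + 7*l + 10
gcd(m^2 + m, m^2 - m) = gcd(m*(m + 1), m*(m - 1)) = m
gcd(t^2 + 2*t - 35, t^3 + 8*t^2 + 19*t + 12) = 1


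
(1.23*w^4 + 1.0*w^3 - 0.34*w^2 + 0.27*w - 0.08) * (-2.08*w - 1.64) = -2.5584*w^5 - 4.0972*w^4 - 0.9328*w^3 - 0.00400000000000011*w^2 - 0.2764*w + 0.1312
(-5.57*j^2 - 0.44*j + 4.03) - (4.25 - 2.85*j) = -5.57*j^2 + 2.41*j - 0.22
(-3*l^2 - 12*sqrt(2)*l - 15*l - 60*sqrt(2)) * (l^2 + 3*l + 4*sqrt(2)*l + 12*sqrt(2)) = -3*l^4 - 24*sqrt(2)*l^3 - 24*l^3 - 192*sqrt(2)*l^2 - 141*l^2 - 768*l - 360*sqrt(2)*l - 1440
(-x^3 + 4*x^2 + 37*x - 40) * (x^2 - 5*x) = -x^5 + 9*x^4 + 17*x^3 - 225*x^2 + 200*x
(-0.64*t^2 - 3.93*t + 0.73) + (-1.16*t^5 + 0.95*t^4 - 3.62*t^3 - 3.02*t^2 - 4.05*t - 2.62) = -1.16*t^5 + 0.95*t^4 - 3.62*t^3 - 3.66*t^2 - 7.98*t - 1.89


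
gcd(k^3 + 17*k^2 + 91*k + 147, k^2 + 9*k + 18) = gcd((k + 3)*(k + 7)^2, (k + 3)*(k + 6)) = k + 3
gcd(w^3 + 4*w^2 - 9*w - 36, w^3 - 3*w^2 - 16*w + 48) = w^2 + w - 12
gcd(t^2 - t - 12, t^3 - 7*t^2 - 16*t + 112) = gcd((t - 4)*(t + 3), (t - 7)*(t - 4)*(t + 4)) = t - 4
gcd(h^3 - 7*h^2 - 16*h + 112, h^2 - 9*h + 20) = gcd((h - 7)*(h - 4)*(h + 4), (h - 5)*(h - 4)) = h - 4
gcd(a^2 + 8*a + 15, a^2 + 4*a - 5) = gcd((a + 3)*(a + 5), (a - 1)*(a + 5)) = a + 5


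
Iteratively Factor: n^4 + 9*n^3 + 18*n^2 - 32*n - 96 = (n - 2)*(n^3 + 11*n^2 + 40*n + 48) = (n - 2)*(n + 4)*(n^2 + 7*n + 12) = (n - 2)*(n + 4)^2*(n + 3)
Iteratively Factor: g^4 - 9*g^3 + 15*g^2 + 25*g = (g - 5)*(g^3 - 4*g^2 - 5*g) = (g - 5)*(g + 1)*(g^2 - 5*g) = (g - 5)^2*(g + 1)*(g)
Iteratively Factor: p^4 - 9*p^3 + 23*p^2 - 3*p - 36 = (p - 3)*(p^3 - 6*p^2 + 5*p + 12) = (p - 4)*(p - 3)*(p^2 - 2*p - 3) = (p - 4)*(p - 3)^2*(p + 1)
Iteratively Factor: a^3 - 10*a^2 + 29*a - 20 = (a - 1)*(a^2 - 9*a + 20) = (a - 4)*(a - 1)*(a - 5)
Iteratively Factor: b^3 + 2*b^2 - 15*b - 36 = (b + 3)*(b^2 - b - 12) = (b - 4)*(b + 3)*(b + 3)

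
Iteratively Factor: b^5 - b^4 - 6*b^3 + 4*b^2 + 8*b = (b + 1)*(b^4 - 2*b^3 - 4*b^2 + 8*b) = b*(b + 1)*(b^3 - 2*b^2 - 4*b + 8) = b*(b - 2)*(b + 1)*(b^2 - 4) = b*(b - 2)*(b + 1)*(b + 2)*(b - 2)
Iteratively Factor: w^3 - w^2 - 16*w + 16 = (w - 4)*(w^2 + 3*w - 4) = (w - 4)*(w + 4)*(w - 1)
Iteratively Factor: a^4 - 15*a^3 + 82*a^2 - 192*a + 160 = (a - 4)*(a^3 - 11*a^2 + 38*a - 40) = (a - 4)*(a - 2)*(a^2 - 9*a + 20) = (a - 5)*(a - 4)*(a - 2)*(a - 4)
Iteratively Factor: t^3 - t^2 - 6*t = (t)*(t^2 - t - 6) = t*(t + 2)*(t - 3)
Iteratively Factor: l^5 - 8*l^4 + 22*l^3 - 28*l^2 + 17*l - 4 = (l - 1)*(l^4 - 7*l^3 + 15*l^2 - 13*l + 4) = (l - 4)*(l - 1)*(l^3 - 3*l^2 + 3*l - 1) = (l - 4)*(l - 1)^2*(l^2 - 2*l + 1) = (l - 4)*(l - 1)^3*(l - 1)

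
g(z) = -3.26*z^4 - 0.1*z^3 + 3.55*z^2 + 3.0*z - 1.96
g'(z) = -13.04*z^3 - 0.3*z^2 + 7.1*z + 3.0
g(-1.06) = -5.15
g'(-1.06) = 10.67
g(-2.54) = -120.73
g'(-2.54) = 196.72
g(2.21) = -56.84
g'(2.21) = -123.53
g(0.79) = 1.31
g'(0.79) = 1.99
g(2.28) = -65.95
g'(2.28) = -136.93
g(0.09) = -1.66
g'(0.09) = 3.63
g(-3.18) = -305.75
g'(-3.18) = 396.72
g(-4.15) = -913.09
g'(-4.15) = 900.38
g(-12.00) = -66953.32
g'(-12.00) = 22407.72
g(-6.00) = -4095.52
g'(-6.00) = 2766.24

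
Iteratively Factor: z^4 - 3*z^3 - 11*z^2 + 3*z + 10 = (z + 2)*(z^3 - 5*z^2 - z + 5) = (z - 5)*(z + 2)*(z^2 - 1) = (z - 5)*(z + 1)*(z + 2)*(z - 1)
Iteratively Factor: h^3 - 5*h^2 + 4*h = (h)*(h^2 - 5*h + 4) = h*(h - 1)*(h - 4)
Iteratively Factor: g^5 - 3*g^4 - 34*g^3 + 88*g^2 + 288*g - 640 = (g - 2)*(g^4 - g^3 - 36*g^2 + 16*g + 320) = (g - 4)*(g - 2)*(g^3 + 3*g^2 - 24*g - 80) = (g - 4)*(g - 2)*(g + 4)*(g^2 - g - 20) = (g - 4)*(g - 2)*(g + 4)^2*(g - 5)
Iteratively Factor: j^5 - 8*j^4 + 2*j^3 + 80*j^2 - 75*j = (j + 3)*(j^4 - 11*j^3 + 35*j^2 - 25*j) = j*(j + 3)*(j^3 - 11*j^2 + 35*j - 25) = j*(j - 1)*(j + 3)*(j^2 - 10*j + 25) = j*(j - 5)*(j - 1)*(j + 3)*(j - 5)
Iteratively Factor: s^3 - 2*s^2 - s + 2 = (s + 1)*(s^2 - 3*s + 2) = (s - 2)*(s + 1)*(s - 1)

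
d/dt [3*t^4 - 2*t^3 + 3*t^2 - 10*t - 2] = 12*t^3 - 6*t^2 + 6*t - 10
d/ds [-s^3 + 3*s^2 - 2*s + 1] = -3*s^2 + 6*s - 2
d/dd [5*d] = 5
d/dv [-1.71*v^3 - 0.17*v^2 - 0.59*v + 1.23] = -5.13*v^2 - 0.34*v - 0.59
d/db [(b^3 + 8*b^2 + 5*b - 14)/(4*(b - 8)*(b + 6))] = (b^4 - 4*b^3 - 165*b^2 - 740*b - 268)/(4*(b^4 - 4*b^3 - 92*b^2 + 192*b + 2304))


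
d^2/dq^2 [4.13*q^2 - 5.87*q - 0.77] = 8.26000000000000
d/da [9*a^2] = 18*a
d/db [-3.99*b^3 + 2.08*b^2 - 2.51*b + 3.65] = -11.97*b^2 + 4.16*b - 2.51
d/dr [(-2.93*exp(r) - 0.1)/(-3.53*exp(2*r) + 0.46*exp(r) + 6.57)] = (-(2.93*exp(r) + 0.1)*(7.06*exp(r) - 0.46) + 10.3429*exp(2*r) - 1.3478*exp(r) - 19.2501)*exp(r)/(-3.53*exp(2*r) + 0.46*exp(r) + 6.57)^2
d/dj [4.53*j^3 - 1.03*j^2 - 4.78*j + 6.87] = 13.59*j^2 - 2.06*j - 4.78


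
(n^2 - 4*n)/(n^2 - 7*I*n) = (n - 4)/(n - 7*I)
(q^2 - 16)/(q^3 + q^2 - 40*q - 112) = (q - 4)/(q^2 - 3*q - 28)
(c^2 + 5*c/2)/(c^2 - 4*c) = (c + 5/2)/(c - 4)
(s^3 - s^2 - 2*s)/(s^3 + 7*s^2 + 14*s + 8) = s*(s - 2)/(s^2 + 6*s + 8)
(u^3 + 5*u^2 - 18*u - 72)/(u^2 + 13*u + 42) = (u^2 - u - 12)/(u + 7)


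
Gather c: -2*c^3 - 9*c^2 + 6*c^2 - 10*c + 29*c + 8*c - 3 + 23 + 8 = -2*c^3 - 3*c^2 + 27*c + 28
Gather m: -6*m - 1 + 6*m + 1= 0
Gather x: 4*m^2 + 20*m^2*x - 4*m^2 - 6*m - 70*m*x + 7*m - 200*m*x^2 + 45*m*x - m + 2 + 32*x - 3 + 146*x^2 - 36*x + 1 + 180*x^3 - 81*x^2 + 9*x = 180*x^3 + x^2*(65 - 200*m) + x*(20*m^2 - 25*m + 5)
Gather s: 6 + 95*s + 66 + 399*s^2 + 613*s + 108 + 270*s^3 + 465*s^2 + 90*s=270*s^3 + 864*s^2 + 798*s + 180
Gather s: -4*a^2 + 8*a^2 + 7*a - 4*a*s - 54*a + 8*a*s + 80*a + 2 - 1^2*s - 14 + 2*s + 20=4*a^2 + 33*a + s*(4*a + 1) + 8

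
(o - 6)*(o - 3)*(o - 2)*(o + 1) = o^4 - 10*o^3 + 25*o^2 - 36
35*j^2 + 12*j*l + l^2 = (5*j + l)*(7*j + l)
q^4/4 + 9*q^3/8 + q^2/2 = q^2*(q/4 + 1)*(q + 1/2)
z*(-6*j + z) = -6*j*z + z^2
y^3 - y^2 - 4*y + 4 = (y - 2)*(y - 1)*(y + 2)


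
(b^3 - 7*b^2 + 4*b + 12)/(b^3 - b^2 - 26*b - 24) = (b - 2)/(b + 4)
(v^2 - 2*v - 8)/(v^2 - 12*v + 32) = (v + 2)/(v - 8)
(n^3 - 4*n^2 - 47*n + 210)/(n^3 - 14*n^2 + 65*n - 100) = (n^2 + n - 42)/(n^2 - 9*n + 20)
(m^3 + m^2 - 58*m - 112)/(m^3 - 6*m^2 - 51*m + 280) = (m + 2)/(m - 5)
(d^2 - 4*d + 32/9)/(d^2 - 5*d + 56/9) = (3*d - 4)/(3*d - 7)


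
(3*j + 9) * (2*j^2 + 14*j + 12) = 6*j^3 + 60*j^2 + 162*j + 108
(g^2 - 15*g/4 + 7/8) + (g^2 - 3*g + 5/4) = 2*g^2 - 27*g/4 + 17/8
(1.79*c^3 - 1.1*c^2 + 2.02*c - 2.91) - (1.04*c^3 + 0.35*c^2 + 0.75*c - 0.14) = 0.75*c^3 - 1.45*c^2 + 1.27*c - 2.77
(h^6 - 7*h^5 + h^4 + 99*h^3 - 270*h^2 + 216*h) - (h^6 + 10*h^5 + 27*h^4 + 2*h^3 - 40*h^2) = -17*h^5 - 26*h^4 + 97*h^3 - 230*h^2 + 216*h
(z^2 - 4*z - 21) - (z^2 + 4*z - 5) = -8*z - 16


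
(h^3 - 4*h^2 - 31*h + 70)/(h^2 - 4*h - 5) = (-h^3 + 4*h^2 + 31*h - 70)/(-h^2 + 4*h + 5)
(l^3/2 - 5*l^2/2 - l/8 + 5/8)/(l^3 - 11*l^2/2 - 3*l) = (2*l^2 - 11*l + 5)/(4*l*(l - 6))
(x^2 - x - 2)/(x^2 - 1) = (x - 2)/(x - 1)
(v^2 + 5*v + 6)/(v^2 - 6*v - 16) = (v + 3)/(v - 8)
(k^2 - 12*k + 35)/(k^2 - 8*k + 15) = (k - 7)/(k - 3)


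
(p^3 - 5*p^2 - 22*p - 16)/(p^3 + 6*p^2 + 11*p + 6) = (p - 8)/(p + 3)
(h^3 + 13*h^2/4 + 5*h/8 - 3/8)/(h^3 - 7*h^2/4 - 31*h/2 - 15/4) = (8*h^2 + 2*h - 1)/(2*(4*h^2 - 19*h - 5))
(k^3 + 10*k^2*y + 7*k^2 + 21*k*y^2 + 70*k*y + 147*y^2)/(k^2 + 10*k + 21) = (k^2 + 10*k*y + 21*y^2)/(k + 3)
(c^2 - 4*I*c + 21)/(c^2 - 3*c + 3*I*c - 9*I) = (c - 7*I)/(c - 3)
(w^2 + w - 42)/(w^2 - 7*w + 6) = (w + 7)/(w - 1)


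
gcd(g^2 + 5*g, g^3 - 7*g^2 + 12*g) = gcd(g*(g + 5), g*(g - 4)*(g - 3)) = g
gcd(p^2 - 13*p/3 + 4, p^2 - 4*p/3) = p - 4/3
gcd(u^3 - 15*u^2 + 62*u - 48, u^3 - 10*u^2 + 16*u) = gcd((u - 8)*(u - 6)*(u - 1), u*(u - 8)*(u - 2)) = u - 8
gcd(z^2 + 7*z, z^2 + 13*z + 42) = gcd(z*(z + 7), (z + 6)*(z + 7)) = z + 7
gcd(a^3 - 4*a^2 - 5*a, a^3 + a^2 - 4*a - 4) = a + 1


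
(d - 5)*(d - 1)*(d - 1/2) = d^3 - 13*d^2/2 + 8*d - 5/2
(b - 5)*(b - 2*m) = b^2 - 2*b*m - 5*b + 10*m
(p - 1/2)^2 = p^2 - p + 1/4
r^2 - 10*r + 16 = (r - 8)*(r - 2)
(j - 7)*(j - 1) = j^2 - 8*j + 7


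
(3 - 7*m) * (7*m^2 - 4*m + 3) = -49*m^3 + 49*m^2 - 33*m + 9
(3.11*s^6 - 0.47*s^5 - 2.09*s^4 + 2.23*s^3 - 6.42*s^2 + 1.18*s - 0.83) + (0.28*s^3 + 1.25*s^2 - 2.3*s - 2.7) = 3.11*s^6 - 0.47*s^5 - 2.09*s^4 + 2.51*s^3 - 5.17*s^2 - 1.12*s - 3.53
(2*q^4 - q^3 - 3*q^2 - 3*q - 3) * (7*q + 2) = 14*q^5 - 3*q^4 - 23*q^3 - 27*q^2 - 27*q - 6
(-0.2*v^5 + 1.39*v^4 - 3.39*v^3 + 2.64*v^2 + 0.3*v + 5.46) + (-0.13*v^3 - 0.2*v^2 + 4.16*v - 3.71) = -0.2*v^5 + 1.39*v^4 - 3.52*v^3 + 2.44*v^2 + 4.46*v + 1.75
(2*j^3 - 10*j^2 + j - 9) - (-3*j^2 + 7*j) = 2*j^3 - 7*j^2 - 6*j - 9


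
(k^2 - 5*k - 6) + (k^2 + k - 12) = 2*k^2 - 4*k - 18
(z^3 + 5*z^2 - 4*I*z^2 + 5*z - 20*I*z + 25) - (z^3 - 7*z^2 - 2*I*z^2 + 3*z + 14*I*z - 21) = 12*z^2 - 2*I*z^2 + 2*z - 34*I*z + 46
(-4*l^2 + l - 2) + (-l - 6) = -4*l^2 - 8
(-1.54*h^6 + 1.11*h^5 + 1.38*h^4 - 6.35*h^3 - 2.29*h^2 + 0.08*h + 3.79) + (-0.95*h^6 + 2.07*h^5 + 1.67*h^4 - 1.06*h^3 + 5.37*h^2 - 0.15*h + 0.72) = -2.49*h^6 + 3.18*h^5 + 3.05*h^4 - 7.41*h^3 + 3.08*h^2 - 0.07*h + 4.51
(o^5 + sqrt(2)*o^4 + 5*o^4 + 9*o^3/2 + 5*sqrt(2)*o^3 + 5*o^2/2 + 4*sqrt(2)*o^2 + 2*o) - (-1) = o^5 + sqrt(2)*o^4 + 5*o^4 + 9*o^3/2 + 5*sqrt(2)*o^3 + 5*o^2/2 + 4*sqrt(2)*o^2 + 2*o + 1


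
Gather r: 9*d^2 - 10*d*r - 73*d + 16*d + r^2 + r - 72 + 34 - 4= 9*d^2 - 57*d + r^2 + r*(1 - 10*d) - 42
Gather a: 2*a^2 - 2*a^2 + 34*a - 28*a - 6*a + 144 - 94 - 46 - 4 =0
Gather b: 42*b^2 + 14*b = 42*b^2 + 14*b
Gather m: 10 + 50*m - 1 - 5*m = 45*m + 9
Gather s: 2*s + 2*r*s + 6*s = s*(2*r + 8)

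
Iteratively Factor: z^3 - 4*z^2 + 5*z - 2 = (z - 1)*(z^2 - 3*z + 2) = (z - 1)^2*(z - 2)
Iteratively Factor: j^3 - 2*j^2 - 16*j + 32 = (j + 4)*(j^2 - 6*j + 8) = (j - 4)*(j + 4)*(j - 2)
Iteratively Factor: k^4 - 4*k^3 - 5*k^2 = (k + 1)*(k^3 - 5*k^2) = k*(k + 1)*(k^2 - 5*k) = k^2*(k + 1)*(k - 5)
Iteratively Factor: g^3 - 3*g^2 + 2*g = (g - 2)*(g^2 - g) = g*(g - 2)*(g - 1)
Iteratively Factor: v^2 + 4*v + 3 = (v + 3)*(v + 1)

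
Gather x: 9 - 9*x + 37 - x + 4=50 - 10*x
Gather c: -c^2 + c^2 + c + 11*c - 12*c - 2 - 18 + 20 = 0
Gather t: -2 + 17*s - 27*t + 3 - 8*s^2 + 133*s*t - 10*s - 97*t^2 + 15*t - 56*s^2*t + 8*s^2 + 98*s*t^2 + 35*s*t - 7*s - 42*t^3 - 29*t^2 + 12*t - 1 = -42*t^3 + t^2*(98*s - 126) + t*(-56*s^2 + 168*s)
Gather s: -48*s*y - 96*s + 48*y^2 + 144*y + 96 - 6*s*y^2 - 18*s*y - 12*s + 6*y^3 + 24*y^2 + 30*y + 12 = s*(-6*y^2 - 66*y - 108) + 6*y^3 + 72*y^2 + 174*y + 108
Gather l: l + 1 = l + 1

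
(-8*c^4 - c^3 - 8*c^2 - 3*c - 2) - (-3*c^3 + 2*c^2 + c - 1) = -8*c^4 + 2*c^3 - 10*c^2 - 4*c - 1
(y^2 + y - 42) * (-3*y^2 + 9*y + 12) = -3*y^4 + 6*y^3 + 147*y^2 - 366*y - 504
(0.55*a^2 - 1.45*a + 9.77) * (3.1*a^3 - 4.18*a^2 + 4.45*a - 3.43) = 1.705*a^5 - 6.794*a^4 + 38.7955*a^3 - 49.1776*a^2 + 48.45*a - 33.5111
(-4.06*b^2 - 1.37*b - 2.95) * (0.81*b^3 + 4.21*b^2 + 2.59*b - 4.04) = -3.2886*b^5 - 18.2023*b^4 - 18.6726*b^3 + 0.4346*b^2 - 2.1057*b + 11.918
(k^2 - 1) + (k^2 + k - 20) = 2*k^2 + k - 21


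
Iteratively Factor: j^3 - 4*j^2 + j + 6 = (j - 2)*(j^2 - 2*j - 3) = (j - 3)*(j - 2)*(j + 1)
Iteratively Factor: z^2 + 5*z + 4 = (z + 1)*(z + 4)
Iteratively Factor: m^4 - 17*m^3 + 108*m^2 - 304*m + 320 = (m - 5)*(m^3 - 12*m^2 + 48*m - 64) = (m - 5)*(m - 4)*(m^2 - 8*m + 16) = (m - 5)*(m - 4)^2*(m - 4)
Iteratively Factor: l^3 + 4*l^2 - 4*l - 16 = (l + 2)*(l^2 + 2*l - 8) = (l - 2)*(l + 2)*(l + 4)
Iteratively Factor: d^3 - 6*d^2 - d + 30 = (d - 5)*(d^2 - d - 6) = (d - 5)*(d - 3)*(d + 2)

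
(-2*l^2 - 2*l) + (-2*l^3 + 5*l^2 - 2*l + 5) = -2*l^3 + 3*l^2 - 4*l + 5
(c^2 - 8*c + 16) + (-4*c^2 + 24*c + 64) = -3*c^2 + 16*c + 80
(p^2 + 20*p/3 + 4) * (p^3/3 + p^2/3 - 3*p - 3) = p^5/3 + 23*p^4/9 + 5*p^3/9 - 65*p^2/3 - 32*p - 12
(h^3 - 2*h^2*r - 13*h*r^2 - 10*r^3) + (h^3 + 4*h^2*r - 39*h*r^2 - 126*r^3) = 2*h^3 + 2*h^2*r - 52*h*r^2 - 136*r^3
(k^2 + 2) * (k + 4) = k^3 + 4*k^2 + 2*k + 8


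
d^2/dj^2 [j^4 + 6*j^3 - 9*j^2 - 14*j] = 12*j^2 + 36*j - 18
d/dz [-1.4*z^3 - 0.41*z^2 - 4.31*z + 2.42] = -4.2*z^2 - 0.82*z - 4.31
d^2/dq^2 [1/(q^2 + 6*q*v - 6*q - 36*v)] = 2*(-q^2 - 6*q*v + 6*q + 36*v + 4*(q + 3*v - 3)^2)/(q^2 + 6*q*v - 6*q - 36*v)^3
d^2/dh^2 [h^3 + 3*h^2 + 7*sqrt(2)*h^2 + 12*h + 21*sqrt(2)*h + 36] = 6*h + 6 + 14*sqrt(2)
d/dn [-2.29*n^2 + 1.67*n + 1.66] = 1.67 - 4.58*n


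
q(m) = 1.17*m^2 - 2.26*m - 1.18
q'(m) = 2.34*m - 2.26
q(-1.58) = 5.31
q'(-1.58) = -5.96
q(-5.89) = 52.72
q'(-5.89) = -16.04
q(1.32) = -2.12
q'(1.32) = 0.83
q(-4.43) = 31.79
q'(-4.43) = -12.63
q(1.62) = -1.77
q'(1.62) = 1.53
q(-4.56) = 33.45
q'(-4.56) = -12.93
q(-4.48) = 32.43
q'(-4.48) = -12.74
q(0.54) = -2.06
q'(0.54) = -1.00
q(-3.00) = 16.13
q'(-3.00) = -9.28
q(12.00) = 140.18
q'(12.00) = 25.82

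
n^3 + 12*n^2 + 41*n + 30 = (n + 1)*(n + 5)*(n + 6)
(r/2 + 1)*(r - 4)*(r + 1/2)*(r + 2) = r^4/2 + r^3/4 - 6*r^2 - 11*r - 4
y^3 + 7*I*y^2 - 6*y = y*(y + I)*(y + 6*I)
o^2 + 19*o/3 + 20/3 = (o + 4/3)*(o + 5)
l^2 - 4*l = l*(l - 4)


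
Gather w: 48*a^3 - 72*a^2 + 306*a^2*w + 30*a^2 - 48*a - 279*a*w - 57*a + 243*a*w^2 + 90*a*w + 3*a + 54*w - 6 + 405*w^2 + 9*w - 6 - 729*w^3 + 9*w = 48*a^3 - 42*a^2 - 102*a - 729*w^3 + w^2*(243*a + 405) + w*(306*a^2 - 189*a + 72) - 12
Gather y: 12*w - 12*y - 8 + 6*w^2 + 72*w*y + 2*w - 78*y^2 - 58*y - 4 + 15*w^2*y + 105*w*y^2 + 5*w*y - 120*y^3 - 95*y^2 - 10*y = 6*w^2 + 14*w - 120*y^3 + y^2*(105*w - 173) + y*(15*w^2 + 77*w - 80) - 12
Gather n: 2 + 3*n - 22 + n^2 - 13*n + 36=n^2 - 10*n + 16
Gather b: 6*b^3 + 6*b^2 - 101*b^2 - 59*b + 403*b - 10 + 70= 6*b^3 - 95*b^2 + 344*b + 60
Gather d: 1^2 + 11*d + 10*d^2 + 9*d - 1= 10*d^2 + 20*d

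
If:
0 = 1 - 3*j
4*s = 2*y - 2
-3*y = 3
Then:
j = 1/3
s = -1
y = -1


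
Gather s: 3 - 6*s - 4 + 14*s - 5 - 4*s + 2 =4*s - 4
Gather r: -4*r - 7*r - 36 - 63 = -11*r - 99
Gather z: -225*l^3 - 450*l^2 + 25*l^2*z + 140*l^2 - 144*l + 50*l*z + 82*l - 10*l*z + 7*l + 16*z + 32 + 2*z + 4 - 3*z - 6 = -225*l^3 - 310*l^2 - 55*l + z*(25*l^2 + 40*l + 15) + 30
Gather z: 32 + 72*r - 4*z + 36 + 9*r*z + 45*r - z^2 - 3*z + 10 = 117*r - z^2 + z*(9*r - 7) + 78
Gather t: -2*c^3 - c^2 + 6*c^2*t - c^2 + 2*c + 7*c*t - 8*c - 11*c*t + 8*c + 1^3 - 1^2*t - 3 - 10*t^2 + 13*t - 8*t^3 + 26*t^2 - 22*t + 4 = -2*c^3 - 2*c^2 + 2*c - 8*t^3 + 16*t^2 + t*(6*c^2 - 4*c - 10) + 2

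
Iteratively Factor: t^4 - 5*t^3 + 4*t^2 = (t)*(t^3 - 5*t^2 + 4*t) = t*(t - 1)*(t^2 - 4*t) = t^2*(t - 1)*(t - 4)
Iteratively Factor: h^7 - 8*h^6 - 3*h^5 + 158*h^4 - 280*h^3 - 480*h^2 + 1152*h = (h + 2)*(h^6 - 10*h^5 + 17*h^4 + 124*h^3 - 528*h^2 + 576*h) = (h - 3)*(h + 2)*(h^5 - 7*h^4 - 4*h^3 + 112*h^2 - 192*h) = h*(h - 3)*(h + 2)*(h^4 - 7*h^3 - 4*h^2 + 112*h - 192) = h*(h - 3)*(h + 2)*(h + 4)*(h^3 - 11*h^2 + 40*h - 48) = h*(h - 4)*(h - 3)*(h + 2)*(h + 4)*(h^2 - 7*h + 12) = h*(h - 4)^2*(h - 3)*(h + 2)*(h + 4)*(h - 3)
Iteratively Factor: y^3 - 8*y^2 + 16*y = (y - 4)*(y^2 - 4*y) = (y - 4)^2*(y)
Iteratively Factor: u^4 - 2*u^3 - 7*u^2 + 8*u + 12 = (u - 3)*(u^3 + u^2 - 4*u - 4) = (u - 3)*(u + 2)*(u^2 - u - 2) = (u - 3)*(u - 2)*(u + 2)*(u + 1)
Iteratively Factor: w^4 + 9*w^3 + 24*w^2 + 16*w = (w + 4)*(w^3 + 5*w^2 + 4*w) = (w + 4)^2*(w^2 + w) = w*(w + 4)^2*(w + 1)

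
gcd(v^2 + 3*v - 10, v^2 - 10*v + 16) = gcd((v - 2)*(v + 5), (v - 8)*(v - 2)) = v - 2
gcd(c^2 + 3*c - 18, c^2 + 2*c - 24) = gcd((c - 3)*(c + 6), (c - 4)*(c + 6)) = c + 6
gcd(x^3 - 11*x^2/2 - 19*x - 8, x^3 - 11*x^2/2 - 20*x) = x - 8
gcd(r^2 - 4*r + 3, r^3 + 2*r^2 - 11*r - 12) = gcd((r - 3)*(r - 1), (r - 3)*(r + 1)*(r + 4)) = r - 3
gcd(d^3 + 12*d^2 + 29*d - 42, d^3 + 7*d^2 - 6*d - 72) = d + 6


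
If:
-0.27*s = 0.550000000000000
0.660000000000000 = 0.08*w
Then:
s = -2.04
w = 8.25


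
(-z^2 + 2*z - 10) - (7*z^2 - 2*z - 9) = -8*z^2 + 4*z - 1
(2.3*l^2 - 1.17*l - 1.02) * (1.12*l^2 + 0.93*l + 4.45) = 2.576*l^4 + 0.8286*l^3 + 8.0045*l^2 - 6.1551*l - 4.539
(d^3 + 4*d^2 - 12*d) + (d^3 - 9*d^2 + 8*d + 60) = 2*d^3 - 5*d^2 - 4*d + 60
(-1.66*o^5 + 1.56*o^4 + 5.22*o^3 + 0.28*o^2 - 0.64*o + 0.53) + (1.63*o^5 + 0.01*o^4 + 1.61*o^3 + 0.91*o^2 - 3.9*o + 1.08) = -0.03*o^5 + 1.57*o^4 + 6.83*o^3 + 1.19*o^2 - 4.54*o + 1.61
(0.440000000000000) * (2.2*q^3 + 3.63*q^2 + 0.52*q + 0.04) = 0.968*q^3 + 1.5972*q^2 + 0.2288*q + 0.0176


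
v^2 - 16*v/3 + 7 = (v - 3)*(v - 7/3)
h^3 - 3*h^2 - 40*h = h*(h - 8)*(h + 5)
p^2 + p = p*(p + 1)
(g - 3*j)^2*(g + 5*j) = g^3 - g^2*j - 21*g*j^2 + 45*j^3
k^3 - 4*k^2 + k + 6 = (k - 3)*(k - 2)*(k + 1)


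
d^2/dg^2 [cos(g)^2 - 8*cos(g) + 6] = 8*cos(g) - 2*cos(2*g)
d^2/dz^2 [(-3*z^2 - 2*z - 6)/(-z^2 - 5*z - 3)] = 2*(-13*z^3 - 9*z^2 + 72*z + 129)/(z^6 + 15*z^5 + 84*z^4 + 215*z^3 + 252*z^2 + 135*z + 27)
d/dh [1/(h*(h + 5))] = (-2*h - 5)/(h^2*(h^2 + 10*h + 25))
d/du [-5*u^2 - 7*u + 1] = -10*u - 7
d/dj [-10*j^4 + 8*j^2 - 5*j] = -40*j^3 + 16*j - 5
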